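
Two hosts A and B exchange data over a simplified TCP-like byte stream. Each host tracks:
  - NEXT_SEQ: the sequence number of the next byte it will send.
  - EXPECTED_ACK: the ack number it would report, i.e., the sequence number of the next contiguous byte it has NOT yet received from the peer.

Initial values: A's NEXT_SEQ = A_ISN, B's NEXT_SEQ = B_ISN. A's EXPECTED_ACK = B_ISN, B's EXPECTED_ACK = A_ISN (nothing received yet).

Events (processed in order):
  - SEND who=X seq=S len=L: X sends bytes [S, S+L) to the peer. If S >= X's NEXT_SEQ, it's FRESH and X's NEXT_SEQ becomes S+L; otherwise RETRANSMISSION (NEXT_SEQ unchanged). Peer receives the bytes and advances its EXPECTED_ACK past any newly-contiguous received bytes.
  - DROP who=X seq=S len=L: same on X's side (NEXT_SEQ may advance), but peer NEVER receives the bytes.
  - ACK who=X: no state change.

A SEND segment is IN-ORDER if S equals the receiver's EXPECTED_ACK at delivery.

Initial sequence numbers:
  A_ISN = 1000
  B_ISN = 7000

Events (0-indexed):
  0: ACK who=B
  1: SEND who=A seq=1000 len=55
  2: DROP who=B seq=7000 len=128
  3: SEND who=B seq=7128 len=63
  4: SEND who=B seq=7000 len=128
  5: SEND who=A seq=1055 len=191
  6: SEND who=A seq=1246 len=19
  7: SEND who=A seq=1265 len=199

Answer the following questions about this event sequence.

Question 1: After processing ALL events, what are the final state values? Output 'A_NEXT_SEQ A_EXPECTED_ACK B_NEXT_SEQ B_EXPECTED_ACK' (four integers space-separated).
After event 0: A_seq=1000 A_ack=7000 B_seq=7000 B_ack=1000
After event 1: A_seq=1055 A_ack=7000 B_seq=7000 B_ack=1055
After event 2: A_seq=1055 A_ack=7000 B_seq=7128 B_ack=1055
After event 3: A_seq=1055 A_ack=7000 B_seq=7191 B_ack=1055
After event 4: A_seq=1055 A_ack=7191 B_seq=7191 B_ack=1055
After event 5: A_seq=1246 A_ack=7191 B_seq=7191 B_ack=1246
After event 6: A_seq=1265 A_ack=7191 B_seq=7191 B_ack=1265
After event 7: A_seq=1464 A_ack=7191 B_seq=7191 B_ack=1464

Answer: 1464 7191 7191 1464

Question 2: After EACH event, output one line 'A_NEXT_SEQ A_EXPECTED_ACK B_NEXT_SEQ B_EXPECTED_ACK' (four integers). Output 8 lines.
1000 7000 7000 1000
1055 7000 7000 1055
1055 7000 7128 1055
1055 7000 7191 1055
1055 7191 7191 1055
1246 7191 7191 1246
1265 7191 7191 1265
1464 7191 7191 1464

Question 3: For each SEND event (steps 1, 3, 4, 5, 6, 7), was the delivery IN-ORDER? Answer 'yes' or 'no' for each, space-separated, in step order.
Step 1: SEND seq=1000 -> in-order
Step 3: SEND seq=7128 -> out-of-order
Step 4: SEND seq=7000 -> in-order
Step 5: SEND seq=1055 -> in-order
Step 6: SEND seq=1246 -> in-order
Step 7: SEND seq=1265 -> in-order

Answer: yes no yes yes yes yes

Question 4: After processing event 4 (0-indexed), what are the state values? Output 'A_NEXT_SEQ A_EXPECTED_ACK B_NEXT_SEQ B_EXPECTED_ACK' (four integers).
After event 0: A_seq=1000 A_ack=7000 B_seq=7000 B_ack=1000
After event 1: A_seq=1055 A_ack=7000 B_seq=7000 B_ack=1055
After event 2: A_seq=1055 A_ack=7000 B_seq=7128 B_ack=1055
After event 3: A_seq=1055 A_ack=7000 B_seq=7191 B_ack=1055
After event 4: A_seq=1055 A_ack=7191 B_seq=7191 B_ack=1055

1055 7191 7191 1055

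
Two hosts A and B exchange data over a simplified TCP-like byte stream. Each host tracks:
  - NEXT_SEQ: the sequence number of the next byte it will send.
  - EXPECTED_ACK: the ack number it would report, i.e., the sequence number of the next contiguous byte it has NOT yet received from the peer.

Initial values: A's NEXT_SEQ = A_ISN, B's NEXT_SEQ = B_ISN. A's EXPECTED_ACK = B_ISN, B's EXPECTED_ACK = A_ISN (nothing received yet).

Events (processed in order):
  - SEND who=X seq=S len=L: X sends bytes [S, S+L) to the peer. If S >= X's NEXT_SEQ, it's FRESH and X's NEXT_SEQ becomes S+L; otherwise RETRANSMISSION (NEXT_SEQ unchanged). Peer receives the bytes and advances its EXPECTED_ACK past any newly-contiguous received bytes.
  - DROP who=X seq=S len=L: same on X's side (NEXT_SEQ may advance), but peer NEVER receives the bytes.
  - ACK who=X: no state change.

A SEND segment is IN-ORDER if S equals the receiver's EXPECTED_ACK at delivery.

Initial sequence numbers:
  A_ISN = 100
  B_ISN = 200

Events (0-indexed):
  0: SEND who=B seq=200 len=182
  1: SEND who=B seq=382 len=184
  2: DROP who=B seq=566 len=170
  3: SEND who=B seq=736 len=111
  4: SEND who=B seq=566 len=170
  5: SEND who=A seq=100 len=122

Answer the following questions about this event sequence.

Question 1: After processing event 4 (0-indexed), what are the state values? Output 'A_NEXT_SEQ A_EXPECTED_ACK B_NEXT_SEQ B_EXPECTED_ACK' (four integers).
After event 0: A_seq=100 A_ack=382 B_seq=382 B_ack=100
After event 1: A_seq=100 A_ack=566 B_seq=566 B_ack=100
After event 2: A_seq=100 A_ack=566 B_seq=736 B_ack=100
After event 3: A_seq=100 A_ack=566 B_seq=847 B_ack=100
After event 4: A_seq=100 A_ack=847 B_seq=847 B_ack=100

100 847 847 100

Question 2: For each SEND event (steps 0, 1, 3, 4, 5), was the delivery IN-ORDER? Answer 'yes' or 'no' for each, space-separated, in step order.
Step 0: SEND seq=200 -> in-order
Step 1: SEND seq=382 -> in-order
Step 3: SEND seq=736 -> out-of-order
Step 4: SEND seq=566 -> in-order
Step 5: SEND seq=100 -> in-order

Answer: yes yes no yes yes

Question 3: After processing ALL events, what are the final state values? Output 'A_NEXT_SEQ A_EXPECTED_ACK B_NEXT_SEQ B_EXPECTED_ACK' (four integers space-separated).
Answer: 222 847 847 222

Derivation:
After event 0: A_seq=100 A_ack=382 B_seq=382 B_ack=100
After event 1: A_seq=100 A_ack=566 B_seq=566 B_ack=100
After event 2: A_seq=100 A_ack=566 B_seq=736 B_ack=100
After event 3: A_seq=100 A_ack=566 B_seq=847 B_ack=100
After event 4: A_seq=100 A_ack=847 B_seq=847 B_ack=100
After event 5: A_seq=222 A_ack=847 B_seq=847 B_ack=222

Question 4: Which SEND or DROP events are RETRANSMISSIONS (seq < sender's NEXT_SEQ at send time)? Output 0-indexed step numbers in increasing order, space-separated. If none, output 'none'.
Step 0: SEND seq=200 -> fresh
Step 1: SEND seq=382 -> fresh
Step 2: DROP seq=566 -> fresh
Step 3: SEND seq=736 -> fresh
Step 4: SEND seq=566 -> retransmit
Step 5: SEND seq=100 -> fresh

Answer: 4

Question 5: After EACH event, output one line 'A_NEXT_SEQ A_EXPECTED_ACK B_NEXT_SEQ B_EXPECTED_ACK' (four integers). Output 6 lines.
100 382 382 100
100 566 566 100
100 566 736 100
100 566 847 100
100 847 847 100
222 847 847 222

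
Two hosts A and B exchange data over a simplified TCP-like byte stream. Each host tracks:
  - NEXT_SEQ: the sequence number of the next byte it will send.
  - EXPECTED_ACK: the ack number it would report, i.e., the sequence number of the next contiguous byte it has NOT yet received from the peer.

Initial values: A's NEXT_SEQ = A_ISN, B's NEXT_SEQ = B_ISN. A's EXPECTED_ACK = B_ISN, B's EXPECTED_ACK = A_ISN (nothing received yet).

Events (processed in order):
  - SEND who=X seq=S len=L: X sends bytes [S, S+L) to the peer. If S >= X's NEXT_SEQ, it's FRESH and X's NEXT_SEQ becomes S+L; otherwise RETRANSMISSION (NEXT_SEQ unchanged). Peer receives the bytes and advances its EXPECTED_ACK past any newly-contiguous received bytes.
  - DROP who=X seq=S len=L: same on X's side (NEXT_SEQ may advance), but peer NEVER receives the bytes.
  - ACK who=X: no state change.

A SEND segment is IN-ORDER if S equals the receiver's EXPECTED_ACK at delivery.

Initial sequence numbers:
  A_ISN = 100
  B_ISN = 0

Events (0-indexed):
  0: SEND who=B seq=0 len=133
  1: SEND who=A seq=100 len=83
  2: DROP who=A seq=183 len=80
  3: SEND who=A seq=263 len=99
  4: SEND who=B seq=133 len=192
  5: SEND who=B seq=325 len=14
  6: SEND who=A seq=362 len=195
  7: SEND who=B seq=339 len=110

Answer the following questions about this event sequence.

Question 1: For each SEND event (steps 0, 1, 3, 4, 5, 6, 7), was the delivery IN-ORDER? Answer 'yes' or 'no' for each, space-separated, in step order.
Step 0: SEND seq=0 -> in-order
Step 1: SEND seq=100 -> in-order
Step 3: SEND seq=263 -> out-of-order
Step 4: SEND seq=133 -> in-order
Step 5: SEND seq=325 -> in-order
Step 6: SEND seq=362 -> out-of-order
Step 7: SEND seq=339 -> in-order

Answer: yes yes no yes yes no yes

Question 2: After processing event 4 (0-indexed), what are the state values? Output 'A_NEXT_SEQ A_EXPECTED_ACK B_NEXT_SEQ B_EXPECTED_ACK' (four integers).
After event 0: A_seq=100 A_ack=133 B_seq=133 B_ack=100
After event 1: A_seq=183 A_ack=133 B_seq=133 B_ack=183
After event 2: A_seq=263 A_ack=133 B_seq=133 B_ack=183
After event 3: A_seq=362 A_ack=133 B_seq=133 B_ack=183
After event 4: A_seq=362 A_ack=325 B_seq=325 B_ack=183

362 325 325 183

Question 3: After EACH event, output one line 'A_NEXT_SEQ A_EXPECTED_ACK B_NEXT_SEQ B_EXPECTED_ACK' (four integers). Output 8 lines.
100 133 133 100
183 133 133 183
263 133 133 183
362 133 133 183
362 325 325 183
362 339 339 183
557 339 339 183
557 449 449 183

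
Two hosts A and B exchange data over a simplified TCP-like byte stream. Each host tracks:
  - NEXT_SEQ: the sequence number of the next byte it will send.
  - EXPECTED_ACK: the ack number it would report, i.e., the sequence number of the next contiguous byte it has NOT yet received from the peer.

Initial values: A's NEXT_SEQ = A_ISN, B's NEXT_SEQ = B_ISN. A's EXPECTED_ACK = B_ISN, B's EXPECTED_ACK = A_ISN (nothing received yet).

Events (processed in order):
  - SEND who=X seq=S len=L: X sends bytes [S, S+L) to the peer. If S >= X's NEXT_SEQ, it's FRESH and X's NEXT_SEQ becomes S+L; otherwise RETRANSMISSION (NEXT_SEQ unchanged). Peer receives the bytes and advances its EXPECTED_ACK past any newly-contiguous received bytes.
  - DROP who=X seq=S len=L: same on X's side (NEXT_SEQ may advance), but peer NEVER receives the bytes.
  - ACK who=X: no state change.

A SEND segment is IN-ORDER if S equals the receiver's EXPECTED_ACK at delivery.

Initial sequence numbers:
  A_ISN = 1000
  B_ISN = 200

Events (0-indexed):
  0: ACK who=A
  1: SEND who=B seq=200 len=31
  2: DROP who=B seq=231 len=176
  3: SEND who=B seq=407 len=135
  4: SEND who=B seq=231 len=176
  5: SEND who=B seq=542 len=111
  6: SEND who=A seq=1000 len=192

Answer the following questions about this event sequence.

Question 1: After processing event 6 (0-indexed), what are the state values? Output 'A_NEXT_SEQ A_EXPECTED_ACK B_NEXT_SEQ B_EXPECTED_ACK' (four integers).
After event 0: A_seq=1000 A_ack=200 B_seq=200 B_ack=1000
After event 1: A_seq=1000 A_ack=231 B_seq=231 B_ack=1000
After event 2: A_seq=1000 A_ack=231 B_seq=407 B_ack=1000
After event 3: A_seq=1000 A_ack=231 B_seq=542 B_ack=1000
After event 4: A_seq=1000 A_ack=542 B_seq=542 B_ack=1000
After event 5: A_seq=1000 A_ack=653 B_seq=653 B_ack=1000
After event 6: A_seq=1192 A_ack=653 B_seq=653 B_ack=1192

1192 653 653 1192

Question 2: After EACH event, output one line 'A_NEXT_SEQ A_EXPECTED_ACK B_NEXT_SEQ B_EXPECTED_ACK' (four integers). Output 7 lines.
1000 200 200 1000
1000 231 231 1000
1000 231 407 1000
1000 231 542 1000
1000 542 542 1000
1000 653 653 1000
1192 653 653 1192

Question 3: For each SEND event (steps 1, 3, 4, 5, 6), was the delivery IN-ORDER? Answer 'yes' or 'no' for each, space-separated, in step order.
Step 1: SEND seq=200 -> in-order
Step 3: SEND seq=407 -> out-of-order
Step 4: SEND seq=231 -> in-order
Step 5: SEND seq=542 -> in-order
Step 6: SEND seq=1000 -> in-order

Answer: yes no yes yes yes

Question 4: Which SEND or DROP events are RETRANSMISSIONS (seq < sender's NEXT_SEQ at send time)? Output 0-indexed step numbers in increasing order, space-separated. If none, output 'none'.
Step 1: SEND seq=200 -> fresh
Step 2: DROP seq=231 -> fresh
Step 3: SEND seq=407 -> fresh
Step 4: SEND seq=231 -> retransmit
Step 5: SEND seq=542 -> fresh
Step 6: SEND seq=1000 -> fresh

Answer: 4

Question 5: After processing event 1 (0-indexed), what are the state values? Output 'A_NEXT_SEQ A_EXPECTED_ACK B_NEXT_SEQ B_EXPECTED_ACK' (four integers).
After event 0: A_seq=1000 A_ack=200 B_seq=200 B_ack=1000
After event 1: A_seq=1000 A_ack=231 B_seq=231 B_ack=1000

1000 231 231 1000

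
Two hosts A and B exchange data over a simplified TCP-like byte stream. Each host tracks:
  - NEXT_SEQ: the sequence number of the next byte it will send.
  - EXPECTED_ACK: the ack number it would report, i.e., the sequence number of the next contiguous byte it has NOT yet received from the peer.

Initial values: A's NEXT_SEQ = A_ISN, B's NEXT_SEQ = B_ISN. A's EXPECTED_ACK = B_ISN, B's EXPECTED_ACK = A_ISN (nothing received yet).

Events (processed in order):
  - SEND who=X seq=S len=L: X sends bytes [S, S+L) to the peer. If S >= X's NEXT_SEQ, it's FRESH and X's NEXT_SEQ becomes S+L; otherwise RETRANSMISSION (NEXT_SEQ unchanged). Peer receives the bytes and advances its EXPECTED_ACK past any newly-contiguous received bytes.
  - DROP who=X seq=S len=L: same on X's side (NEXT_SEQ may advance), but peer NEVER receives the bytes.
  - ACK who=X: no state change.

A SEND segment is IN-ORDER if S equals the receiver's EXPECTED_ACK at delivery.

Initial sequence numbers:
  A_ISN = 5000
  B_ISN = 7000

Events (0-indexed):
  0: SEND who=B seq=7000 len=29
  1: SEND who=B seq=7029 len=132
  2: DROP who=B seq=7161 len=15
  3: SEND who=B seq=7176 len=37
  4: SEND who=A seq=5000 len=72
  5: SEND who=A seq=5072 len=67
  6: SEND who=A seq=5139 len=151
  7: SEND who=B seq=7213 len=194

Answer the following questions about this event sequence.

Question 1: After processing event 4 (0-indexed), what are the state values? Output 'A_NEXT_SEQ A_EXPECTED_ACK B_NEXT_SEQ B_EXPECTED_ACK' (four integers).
After event 0: A_seq=5000 A_ack=7029 B_seq=7029 B_ack=5000
After event 1: A_seq=5000 A_ack=7161 B_seq=7161 B_ack=5000
After event 2: A_seq=5000 A_ack=7161 B_seq=7176 B_ack=5000
After event 3: A_seq=5000 A_ack=7161 B_seq=7213 B_ack=5000
After event 4: A_seq=5072 A_ack=7161 B_seq=7213 B_ack=5072

5072 7161 7213 5072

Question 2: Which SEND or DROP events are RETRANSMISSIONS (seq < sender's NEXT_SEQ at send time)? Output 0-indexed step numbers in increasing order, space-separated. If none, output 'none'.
Answer: none

Derivation:
Step 0: SEND seq=7000 -> fresh
Step 1: SEND seq=7029 -> fresh
Step 2: DROP seq=7161 -> fresh
Step 3: SEND seq=7176 -> fresh
Step 4: SEND seq=5000 -> fresh
Step 5: SEND seq=5072 -> fresh
Step 6: SEND seq=5139 -> fresh
Step 7: SEND seq=7213 -> fresh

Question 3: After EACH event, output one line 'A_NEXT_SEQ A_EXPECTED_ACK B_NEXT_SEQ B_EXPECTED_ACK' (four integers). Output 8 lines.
5000 7029 7029 5000
5000 7161 7161 5000
5000 7161 7176 5000
5000 7161 7213 5000
5072 7161 7213 5072
5139 7161 7213 5139
5290 7161 7213 5290
5290 7161 7407 5290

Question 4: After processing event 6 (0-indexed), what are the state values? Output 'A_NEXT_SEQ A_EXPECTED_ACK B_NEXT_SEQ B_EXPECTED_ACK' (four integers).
After event 0: A_seq=5000 A_ack=7029 B_seq=7029 B_ack=5000
After event 1: A_seq=5000 A_ack=7161 B_seq=7161 B_ack=5000
After event 2: A_seq=5000 A_ack=7161 B_seq=7176 B_ack=5000
After event 3: A_seq=5000 A_ack=7161 B_seq=7213 B_ack=5000
After event 4: A_seq=5072 A_ack=7161 B_seq=7213 B_ack=5072
After event 5: A_seq=5139 A_ack=7161 B_seq=7213 B_ack=5139
After event 6: A_seq=5290 A_ack=7161 B_seq=7213 B_ack=5290

5290 7161 7213 5290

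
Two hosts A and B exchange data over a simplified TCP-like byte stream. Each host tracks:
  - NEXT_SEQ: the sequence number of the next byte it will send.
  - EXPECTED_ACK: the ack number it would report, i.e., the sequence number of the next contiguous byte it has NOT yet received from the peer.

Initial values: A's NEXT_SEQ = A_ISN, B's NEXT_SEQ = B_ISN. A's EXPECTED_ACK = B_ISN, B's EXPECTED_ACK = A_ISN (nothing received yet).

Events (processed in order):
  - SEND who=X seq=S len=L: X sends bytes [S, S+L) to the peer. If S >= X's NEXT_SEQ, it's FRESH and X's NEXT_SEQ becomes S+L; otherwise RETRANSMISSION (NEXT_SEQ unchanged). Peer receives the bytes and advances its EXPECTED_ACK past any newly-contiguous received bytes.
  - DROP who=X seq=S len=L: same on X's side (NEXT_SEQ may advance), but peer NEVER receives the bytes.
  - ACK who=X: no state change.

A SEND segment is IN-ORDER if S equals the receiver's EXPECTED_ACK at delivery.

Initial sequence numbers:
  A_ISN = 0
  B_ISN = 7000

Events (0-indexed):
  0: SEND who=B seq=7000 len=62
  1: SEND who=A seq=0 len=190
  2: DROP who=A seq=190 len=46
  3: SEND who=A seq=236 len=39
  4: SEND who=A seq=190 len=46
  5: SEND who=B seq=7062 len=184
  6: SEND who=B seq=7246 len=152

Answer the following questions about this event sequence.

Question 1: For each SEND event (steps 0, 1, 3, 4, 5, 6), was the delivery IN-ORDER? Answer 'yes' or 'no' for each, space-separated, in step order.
Step 0: SEND seq=7000 -> in-order
Step 1: SEND seq=0 -> in-order
Step 3: SEND seq=236 -> out-of-order
Step 4: SEND seq=190 -> in-order
Step 5: SEND seq=7062 -> in-order
Step 6: SEND seq=7246 -> in-order

Answer: yes yes no yes yes yes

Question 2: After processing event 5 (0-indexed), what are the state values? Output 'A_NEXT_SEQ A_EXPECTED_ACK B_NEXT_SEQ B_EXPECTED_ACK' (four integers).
After event 0: A_seq=0 A_ack=7062 B_seq=7062 B_ack=0
After event 1: A_seq=190 A_ack=7062 B_seq=7062 B_ack=190
After event 2: A_seq=236 A_ack=7062 B_seq=7062 B_ack=190
After event 3: A_seq=275 A_ack=7062 B_seq=7062 B_ack=190
After event 4: A_seq=275 A_ack=7062 B_seq=7062 B_ack=275
After event 5: A_seq=275 A_ack=7246 B_seq=7246 B_ack=275

275 7246 7246 275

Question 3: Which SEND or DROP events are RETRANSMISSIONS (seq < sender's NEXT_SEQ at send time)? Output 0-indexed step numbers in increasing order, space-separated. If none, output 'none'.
Answer: 4

Derivation:
Step 0: SEND seq=7000 -> fresh
Step 1: SEND seq=0 -> fresh
Step 2: DROP seq=190 -> fresh
Step 3: SEND seq=236 -> fresh
Step 4: SEND seq=190 -> retransmit
Step 5: SEND seq=7062 -> fresh
Step 6: SEND seq=7246 -> fresh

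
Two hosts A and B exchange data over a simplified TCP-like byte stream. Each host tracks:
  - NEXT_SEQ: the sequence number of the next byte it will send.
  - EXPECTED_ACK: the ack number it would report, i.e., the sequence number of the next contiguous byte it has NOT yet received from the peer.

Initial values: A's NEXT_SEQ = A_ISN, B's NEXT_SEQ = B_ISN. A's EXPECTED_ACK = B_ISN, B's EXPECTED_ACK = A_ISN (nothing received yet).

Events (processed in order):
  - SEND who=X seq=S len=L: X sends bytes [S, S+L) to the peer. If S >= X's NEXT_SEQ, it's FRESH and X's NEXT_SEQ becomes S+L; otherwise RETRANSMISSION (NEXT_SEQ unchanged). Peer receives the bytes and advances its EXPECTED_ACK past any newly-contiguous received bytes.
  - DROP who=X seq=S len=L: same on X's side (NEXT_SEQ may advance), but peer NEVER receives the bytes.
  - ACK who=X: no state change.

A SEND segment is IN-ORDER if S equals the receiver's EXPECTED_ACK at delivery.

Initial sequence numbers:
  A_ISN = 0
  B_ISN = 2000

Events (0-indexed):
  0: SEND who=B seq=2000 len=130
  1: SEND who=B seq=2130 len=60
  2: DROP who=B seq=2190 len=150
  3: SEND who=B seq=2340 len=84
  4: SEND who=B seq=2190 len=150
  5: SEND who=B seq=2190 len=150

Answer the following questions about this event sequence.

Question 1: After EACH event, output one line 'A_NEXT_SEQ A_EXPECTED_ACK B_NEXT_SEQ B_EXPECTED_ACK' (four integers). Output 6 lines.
0 2130 2130 0
0 2190 2190 0
0 2190 2340 0
0 2190 2424 0
0 2424 2424 0
0 2424 2424 0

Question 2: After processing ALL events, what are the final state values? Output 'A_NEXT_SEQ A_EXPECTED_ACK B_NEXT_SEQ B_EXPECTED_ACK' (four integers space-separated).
Answer: 0 2424 2424 0

Derivation:
After event 0: A_seq=0 A_ack=2130 B_seq=2130 B_ack=0
After event 1: A_seq=0 A_ack=2190 B_seq=2190 B_ack=0
After event 2: A_seq=0 A_ack=2190 B_seq=2340 B_ack=0
After event 3: A_seq=0 A_ack=2190 B_seq=2424 B_ack=0
After event 4: A_seq=0 A_ack=2424 B_seq=2424 B_ack=0
After event 5: A_seq=0 A_ack=2424 B_seq=2424 B_ack=0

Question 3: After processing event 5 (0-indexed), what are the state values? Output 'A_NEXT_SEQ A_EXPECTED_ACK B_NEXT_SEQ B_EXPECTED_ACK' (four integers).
After event 0: A_seq=0 A_ack=2130 B_seq=2130 B_ack=0
After event 1: A_seq=0 A_ack=2190 B_seq=2190 B_ack=0
After event 2: A_seq=0 A_ack=2190 B_seq=2340 B_ack=0
After event 3: A_seq=0 A_ack=2190 B_seq=2424 B_ack=0
After event 4: A_seq=0 A_ack=2424 B_seq=2424 B_ack=0
After event 5: A_seq=0 A_ack=2424 B_seq=2424 B_ack=0

0 2424 2424 0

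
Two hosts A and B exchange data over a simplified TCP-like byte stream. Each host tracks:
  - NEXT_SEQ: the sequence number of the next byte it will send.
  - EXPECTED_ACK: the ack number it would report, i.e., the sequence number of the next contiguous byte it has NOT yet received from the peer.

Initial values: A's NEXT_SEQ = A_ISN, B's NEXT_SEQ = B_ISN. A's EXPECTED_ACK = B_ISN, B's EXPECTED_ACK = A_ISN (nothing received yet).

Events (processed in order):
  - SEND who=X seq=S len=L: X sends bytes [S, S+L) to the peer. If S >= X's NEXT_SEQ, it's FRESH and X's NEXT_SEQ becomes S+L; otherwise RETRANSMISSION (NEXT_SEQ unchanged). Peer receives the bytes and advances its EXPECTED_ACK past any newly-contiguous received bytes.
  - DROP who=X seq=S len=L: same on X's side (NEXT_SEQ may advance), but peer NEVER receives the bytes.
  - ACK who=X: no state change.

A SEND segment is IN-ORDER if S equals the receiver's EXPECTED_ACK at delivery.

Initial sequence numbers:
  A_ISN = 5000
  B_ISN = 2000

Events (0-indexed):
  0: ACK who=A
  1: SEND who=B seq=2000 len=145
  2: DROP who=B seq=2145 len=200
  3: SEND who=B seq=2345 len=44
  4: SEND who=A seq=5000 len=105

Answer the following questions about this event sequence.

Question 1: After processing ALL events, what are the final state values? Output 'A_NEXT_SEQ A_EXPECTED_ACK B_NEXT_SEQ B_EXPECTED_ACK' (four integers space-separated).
After event 0: A_seq=5000 A_ack=2000 B_seq=2000 B_ack=5000
After event 1: A_seq=5000 A_ack=2145 B_seq=2145 B_ack=5000
After event 2: A_seq=5000 A_ack=2145 B_seq=2345 B_ack=5000
After event 3: A_seq=5000 A_ack=2145 B_seq=2389 B_ack=5000
After event 4: A_seq=5105 A_ack=2145 B_seq=2389 B_ack=5105

Answer: 5105 2145 2389 5105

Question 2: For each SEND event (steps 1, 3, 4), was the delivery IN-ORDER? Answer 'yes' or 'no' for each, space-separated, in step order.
Step 1: SEND seq=2000 -> in-order
Step 3: SEND seq=2345 -> out-of-order
Step 4: SEND seq=5000 -> in-order

Answer: yes no yes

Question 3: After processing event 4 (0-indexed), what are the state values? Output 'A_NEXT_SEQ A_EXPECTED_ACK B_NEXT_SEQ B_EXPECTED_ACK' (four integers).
After event 0: A_seq=5000 A_ack=2000 B_seq=2000 B_ack=5000
After event 1: A_seq=5000 A_ack=2145 B_seq=2145 B_ack=5000
After event 2: A_seq=5000 A_ack=2145 B_seq=2345 B_ack=5000
After event 3: A_seq=5000 A_ack=2145 B_seq=2389 B_ack=5000
After event 4: A_seq=5105 A_ack=2145 B_seq=2389 B_ack=5105

5105 2145 2389 5105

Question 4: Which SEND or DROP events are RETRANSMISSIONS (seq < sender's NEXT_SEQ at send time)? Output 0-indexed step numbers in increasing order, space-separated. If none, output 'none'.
Step 1: SEND seq=2000 -> fresh
Step 2: DROP seq=2145 -> fresh
Step 3: SEND seq=2345 -> fresh
Step 4: SEND seq=5000 -> fresh

Answer: none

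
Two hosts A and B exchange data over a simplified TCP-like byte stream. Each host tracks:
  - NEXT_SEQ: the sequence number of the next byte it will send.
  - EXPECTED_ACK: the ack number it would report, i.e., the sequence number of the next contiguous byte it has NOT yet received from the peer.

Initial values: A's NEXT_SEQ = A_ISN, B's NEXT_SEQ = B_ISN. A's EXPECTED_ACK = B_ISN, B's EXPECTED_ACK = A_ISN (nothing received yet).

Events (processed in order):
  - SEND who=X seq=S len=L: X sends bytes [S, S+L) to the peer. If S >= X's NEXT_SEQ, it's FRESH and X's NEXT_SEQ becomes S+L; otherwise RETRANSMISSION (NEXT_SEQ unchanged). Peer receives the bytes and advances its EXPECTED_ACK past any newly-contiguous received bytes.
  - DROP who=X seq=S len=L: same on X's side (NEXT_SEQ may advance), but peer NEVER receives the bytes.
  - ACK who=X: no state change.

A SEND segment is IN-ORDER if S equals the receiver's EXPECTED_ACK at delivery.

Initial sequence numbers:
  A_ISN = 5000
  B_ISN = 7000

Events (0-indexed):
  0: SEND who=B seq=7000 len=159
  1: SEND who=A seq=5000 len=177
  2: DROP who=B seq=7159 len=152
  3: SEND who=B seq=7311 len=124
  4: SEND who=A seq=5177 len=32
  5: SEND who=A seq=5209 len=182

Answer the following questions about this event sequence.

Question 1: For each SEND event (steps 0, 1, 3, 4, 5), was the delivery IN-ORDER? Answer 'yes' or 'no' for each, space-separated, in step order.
Answer: yes yes no yes yes

Derivation:
Step 0: SEND seq=7000 -> in-order
Step 1: SEND seq=5000 -> in-order
Step 3: SEND seq=7311 -> out-of-order
Step 4: SEND seq=5177 -> in-order
Step 5: SEND seq=5209 -> in-order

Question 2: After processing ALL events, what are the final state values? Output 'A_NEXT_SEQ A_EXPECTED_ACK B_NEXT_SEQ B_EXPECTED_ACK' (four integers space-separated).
After event 0: A_seq=5000 A_ack=7159 B_seq=7159 B_ack=5000
After event 1: A_seq=5177 A_ack=7159 B_seq=7159 B_ack=5177
After event 2: A_seq=5177 A_ack=7159 B_seq=7311 B_ack=5177
After event 3: A_seq=5177 A_ack=7159 B_seq=7435 B_ack=5177
After event 4: A_seq=5209 A_ack=7159 B_seq=7435 B_ack=5209
After event 5: A_seq=5391 A_ack=7159 B_seq=7435 B_ack=5391

Answer: 5391 7159 7435 5391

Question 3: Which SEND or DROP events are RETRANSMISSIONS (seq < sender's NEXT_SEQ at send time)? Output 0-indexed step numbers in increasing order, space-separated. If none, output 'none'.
Step 0: SEND seq=7000 -> fresh
Step 1: SEND seq=5000 -> fresh
Step 2: DROP seq=7159 -> fresh
Step 3: SEND seq=7311 -> fresh
Step 4: SEND seq=5177 -> fresh
Step 5: SEND seq=5209 -> fresh

Answer: none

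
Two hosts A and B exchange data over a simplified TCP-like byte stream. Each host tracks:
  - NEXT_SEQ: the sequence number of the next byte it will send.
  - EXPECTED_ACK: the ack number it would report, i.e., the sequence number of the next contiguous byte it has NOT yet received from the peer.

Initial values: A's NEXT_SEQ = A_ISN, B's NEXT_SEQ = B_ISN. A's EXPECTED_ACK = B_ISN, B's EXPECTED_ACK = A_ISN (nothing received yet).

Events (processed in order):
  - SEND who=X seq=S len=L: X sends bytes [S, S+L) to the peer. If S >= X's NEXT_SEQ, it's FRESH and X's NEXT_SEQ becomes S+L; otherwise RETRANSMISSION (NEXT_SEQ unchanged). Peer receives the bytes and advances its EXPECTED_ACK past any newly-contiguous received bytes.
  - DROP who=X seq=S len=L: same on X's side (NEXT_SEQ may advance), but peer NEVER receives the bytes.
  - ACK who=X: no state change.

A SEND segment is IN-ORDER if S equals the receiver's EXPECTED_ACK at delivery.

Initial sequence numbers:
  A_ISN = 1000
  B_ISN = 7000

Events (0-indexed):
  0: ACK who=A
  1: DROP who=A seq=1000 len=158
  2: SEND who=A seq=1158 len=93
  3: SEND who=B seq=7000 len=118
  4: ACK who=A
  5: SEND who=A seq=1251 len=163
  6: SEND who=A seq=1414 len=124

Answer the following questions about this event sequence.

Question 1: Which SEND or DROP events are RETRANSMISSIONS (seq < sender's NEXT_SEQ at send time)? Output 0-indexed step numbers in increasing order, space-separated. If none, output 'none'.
Answer: none

Derivation:
Step 1: DROP seq=1000 -> fresh
Step 2: SEND seq=1158 -> fresh
Step 3: SEND seq=7000 -> fresh
Step 5: SEND seq=1251 -> fresh
Step 6: SEND seq=1414 -> fresh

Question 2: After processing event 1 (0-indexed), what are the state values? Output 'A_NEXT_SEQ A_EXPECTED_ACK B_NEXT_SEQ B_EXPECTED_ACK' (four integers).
After event 0: A_seq=1000 A_ack=7000 B_seq=7000 B_ack=1000
After event 1: A_seq=1158 A_ack=7000 B_seq=7000 B_ack=1000

1158 7000 7000 1000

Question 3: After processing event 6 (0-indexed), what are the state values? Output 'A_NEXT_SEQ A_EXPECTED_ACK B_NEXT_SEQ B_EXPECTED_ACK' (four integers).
After event 0: A_seq=1000 A_ack=7000 B_seq=7000 B_ack=1000
After event 1: A_seq=1158 A_ack=7000 B_seq=7000 B_ack=1000
After event 2: A_seq=1251 A_ack=7000 B_seq=7000 B_ack=1000
After event 3: A_seq=1251 A_ack=7118 B_seq=7118 B_ack=1000
After event 4: A_seq=1251 A_ack=7118 B_seq=7118 B_ack=1000
After event 5: A_seq=1414 A_ack=7118 B_seq=7118 B_ack=1000
After event 6: A_seq=1538 A_ack=7118 B_seq=7118 B_ack=1000

1538 7118 7118 1000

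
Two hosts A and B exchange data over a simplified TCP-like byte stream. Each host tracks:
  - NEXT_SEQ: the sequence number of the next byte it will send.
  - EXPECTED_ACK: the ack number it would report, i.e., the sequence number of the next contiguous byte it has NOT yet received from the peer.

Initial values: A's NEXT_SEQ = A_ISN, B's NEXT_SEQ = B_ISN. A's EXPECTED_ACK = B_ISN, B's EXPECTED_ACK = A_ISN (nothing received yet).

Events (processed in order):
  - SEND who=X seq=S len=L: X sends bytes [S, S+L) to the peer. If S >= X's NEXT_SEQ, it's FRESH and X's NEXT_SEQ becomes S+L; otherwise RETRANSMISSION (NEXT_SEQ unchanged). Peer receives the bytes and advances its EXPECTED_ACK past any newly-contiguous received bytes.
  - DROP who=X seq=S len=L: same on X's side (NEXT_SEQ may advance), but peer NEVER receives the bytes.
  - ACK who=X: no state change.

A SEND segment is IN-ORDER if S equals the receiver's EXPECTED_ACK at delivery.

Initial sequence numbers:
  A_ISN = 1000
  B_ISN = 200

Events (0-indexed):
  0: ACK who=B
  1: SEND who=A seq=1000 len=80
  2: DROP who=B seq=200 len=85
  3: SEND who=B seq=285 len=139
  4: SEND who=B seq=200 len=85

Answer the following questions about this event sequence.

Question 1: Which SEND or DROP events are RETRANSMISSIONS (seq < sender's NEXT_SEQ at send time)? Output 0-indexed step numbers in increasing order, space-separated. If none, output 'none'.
Step 1: SEND seq=1000 -> fresh
Step 2: DROP seq=200 -> fresh
Step 3: SEND seq=285 -> fresh
Step 4: SEND seq=200 -> retransmit

Answer: 4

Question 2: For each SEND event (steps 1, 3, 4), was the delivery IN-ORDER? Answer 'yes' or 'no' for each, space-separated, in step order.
Answer: yes no yes

Derivation:
Step 1: SEND seq=1000 -> in-order
Step 3: SEND seq=285 -> out-of-order
Step 4: SEND seq=200 -> in-order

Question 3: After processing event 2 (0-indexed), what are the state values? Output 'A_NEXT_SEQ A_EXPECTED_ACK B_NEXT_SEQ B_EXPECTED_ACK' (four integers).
After event 0: A_seq=1000 A_ack=200 B_seq=200 B_ack=1000
After event 1: A_seq=1080 A_ack=200 B_seq=200 B_ack=1080
After event 2: A_seq=1080 A_ack=200 B_seq=285 B_ack=1080

1080 200 285 1080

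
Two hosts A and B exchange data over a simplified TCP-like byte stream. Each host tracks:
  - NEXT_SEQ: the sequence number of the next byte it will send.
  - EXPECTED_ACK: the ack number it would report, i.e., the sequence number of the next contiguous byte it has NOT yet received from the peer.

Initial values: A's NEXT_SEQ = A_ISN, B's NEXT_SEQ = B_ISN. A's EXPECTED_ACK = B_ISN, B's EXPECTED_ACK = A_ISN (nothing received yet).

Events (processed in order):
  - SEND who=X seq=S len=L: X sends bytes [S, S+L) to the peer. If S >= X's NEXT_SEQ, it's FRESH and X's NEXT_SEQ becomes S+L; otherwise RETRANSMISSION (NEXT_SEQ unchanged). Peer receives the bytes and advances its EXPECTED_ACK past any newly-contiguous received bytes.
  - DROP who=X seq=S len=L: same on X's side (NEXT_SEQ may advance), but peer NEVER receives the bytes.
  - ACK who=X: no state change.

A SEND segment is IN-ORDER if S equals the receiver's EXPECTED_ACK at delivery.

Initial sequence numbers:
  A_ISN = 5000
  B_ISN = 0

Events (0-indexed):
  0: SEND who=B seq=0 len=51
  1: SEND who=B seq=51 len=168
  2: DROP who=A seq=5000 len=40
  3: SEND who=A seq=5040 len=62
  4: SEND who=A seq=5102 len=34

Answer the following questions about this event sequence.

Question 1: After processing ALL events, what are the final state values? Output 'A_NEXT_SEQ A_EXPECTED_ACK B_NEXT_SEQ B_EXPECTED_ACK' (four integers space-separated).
After event 0: A_seq=5000 A_ack=51 B_seq=51 B_ack=5000
After event 1: A_seq=5000 A_ack=219 B_seq=219 B_ack=5000
After event 2: A_seq=5040 A_ack=219 B_seq=219 B_ack=5000
After event 3: A_seq=5102 A_ack=219 B_seq=219 B_ack=5000
After event 4: A_seq=5136 A_ack=219 B_seq=219 B_ack=5000

Answer: 5136 219 219 5000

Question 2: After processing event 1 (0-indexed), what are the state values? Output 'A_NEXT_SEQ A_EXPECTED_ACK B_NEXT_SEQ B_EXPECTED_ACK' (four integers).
After event 0: A_seq=5000 A_ack=51 B_seq=51 B_ack=5000
After event 1: A_seq=5000 A_ack=219 B_seq=219 B_ack=5000

5000 219 219 5000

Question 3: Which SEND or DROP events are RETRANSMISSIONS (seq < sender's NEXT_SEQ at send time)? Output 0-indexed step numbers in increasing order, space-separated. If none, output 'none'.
Answer: none

Derivation:
Step 0: SEND seq=0 -> fresh
Step 1: SEND seq=51 -> fresh
Step 2: DROP seq=5000 -> fresh
Step 3: SEND seq=5040 -> fresh
Step 4: SEND seq=5102 -> fresh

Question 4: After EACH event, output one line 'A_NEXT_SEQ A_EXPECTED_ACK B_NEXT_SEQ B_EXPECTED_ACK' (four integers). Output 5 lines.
5000 51 51 5000
5000 219 219 5000
5040 219 219 5000
5102 219 219 5000
5136 219 219 5000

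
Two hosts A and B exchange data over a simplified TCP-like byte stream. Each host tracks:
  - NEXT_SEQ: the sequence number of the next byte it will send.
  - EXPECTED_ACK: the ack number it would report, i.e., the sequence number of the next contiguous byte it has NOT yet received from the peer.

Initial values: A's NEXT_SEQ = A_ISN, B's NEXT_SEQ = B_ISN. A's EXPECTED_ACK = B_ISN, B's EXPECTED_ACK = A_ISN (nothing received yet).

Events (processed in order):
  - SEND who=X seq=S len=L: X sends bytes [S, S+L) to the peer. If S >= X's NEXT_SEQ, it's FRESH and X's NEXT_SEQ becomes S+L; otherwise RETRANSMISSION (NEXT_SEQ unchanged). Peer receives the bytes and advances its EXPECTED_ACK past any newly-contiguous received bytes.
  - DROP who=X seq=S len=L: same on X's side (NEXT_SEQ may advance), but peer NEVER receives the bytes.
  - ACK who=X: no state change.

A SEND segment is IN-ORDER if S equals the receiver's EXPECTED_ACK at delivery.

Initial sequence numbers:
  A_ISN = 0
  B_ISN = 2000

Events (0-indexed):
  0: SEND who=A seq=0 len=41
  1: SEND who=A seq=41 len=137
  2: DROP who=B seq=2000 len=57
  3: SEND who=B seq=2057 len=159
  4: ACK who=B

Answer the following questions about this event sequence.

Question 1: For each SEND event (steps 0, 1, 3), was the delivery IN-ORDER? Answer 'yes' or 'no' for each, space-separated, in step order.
Step 0: SEND seq=0 -> in-order
Step 1: SEND seq=41 -> in-order
Step 3: SEND seq=2057 -> out-of-order

Answer: yes yes no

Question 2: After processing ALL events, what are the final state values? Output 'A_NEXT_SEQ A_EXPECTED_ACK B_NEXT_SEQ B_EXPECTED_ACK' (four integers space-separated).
Answer: 178 2000 2216 178

Derivation:
After event 0: A_seq=41 A_ack=2000 B_seq=2000 B_ack=41
After event 1: A_seq=178 A_ack=2000 B_seq=2000 B_ack=178
After event 2: A_seq=178 A_ack=2000 B_seq=2057 B_ack=178
After event 3: A_seq=178 A_ack=2000 B_seq=2216 B_ack=178
After event 4: A_seq=178 A_ack=2000 B_seq=2216 B_ack=178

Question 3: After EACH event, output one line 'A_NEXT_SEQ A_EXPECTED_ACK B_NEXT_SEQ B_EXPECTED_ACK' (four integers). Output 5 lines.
41 2000 2000 41
178 2000 2000 178
178 2000 2057 178
178 2000 2216 178
178 2000 2216 178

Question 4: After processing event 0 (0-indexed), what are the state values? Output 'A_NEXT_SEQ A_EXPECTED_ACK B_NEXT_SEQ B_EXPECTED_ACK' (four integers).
After event 0: A_seq=41 A_ack=2000 B_seq=2000 B_ack=41

41 2000 2000 41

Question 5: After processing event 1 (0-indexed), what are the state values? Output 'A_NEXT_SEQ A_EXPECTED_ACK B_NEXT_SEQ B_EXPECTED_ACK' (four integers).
After event 0: A_seq=41 A_ack=2000 B_seq=2000 B_ack=41
After event 1: A_seq=178 A_ack=2000 B_seq=2000 B_ack=178

178 2000 2000 178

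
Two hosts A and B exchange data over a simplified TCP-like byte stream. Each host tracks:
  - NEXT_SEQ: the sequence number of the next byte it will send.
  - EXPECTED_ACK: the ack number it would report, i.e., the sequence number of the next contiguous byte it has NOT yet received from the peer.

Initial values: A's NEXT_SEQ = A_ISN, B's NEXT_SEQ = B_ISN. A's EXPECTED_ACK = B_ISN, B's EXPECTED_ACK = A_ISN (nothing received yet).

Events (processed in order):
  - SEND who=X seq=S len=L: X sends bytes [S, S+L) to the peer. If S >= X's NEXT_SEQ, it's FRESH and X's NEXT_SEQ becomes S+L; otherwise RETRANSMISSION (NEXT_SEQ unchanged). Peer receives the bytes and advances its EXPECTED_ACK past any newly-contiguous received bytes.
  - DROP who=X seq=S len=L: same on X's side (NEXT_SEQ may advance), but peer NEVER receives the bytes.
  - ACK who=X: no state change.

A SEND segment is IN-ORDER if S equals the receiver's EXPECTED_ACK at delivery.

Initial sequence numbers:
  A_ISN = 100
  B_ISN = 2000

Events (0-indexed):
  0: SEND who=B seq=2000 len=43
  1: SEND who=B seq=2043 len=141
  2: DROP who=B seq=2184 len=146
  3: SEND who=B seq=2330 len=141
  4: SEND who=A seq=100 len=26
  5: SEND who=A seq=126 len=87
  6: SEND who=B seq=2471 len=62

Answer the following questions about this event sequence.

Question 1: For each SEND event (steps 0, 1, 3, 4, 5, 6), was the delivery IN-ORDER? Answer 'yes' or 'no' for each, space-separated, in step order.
Answer: yes yes no yes yes no

Derivation:
Step 0: SEND seq=2000 -> in-order
Step 1: SEND seq=2043 -> in-order
Step 3: SEND seq=2330 -> out-of-order
Step 4: SEND seq=100 -> in-order
Step 5: SEND seq=126 -> in-order
Step 6: SEND seq=2471 -> out-of-order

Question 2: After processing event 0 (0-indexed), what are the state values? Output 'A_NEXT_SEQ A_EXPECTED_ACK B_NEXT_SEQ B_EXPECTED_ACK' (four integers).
After event 0: A_seq=100 A_ack=2043 B_seq=2043 B_ack=100

100 2043 2043 100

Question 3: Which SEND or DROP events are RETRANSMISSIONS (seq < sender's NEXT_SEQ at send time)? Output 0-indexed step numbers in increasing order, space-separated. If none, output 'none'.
Step 0: SEND seq=2000 -> fresh
Step 1: SEND seq=2043 -> fresh
Step 2: DROP seq=2184 -> fresh
Step 3: SEND seq=2330 -> fresh
Step 4: SEND seq=100 -> fresh
Step 5: SEND seq=126 -> fresh
Step 6: SEND seq=2471 -> fresh

Answer: none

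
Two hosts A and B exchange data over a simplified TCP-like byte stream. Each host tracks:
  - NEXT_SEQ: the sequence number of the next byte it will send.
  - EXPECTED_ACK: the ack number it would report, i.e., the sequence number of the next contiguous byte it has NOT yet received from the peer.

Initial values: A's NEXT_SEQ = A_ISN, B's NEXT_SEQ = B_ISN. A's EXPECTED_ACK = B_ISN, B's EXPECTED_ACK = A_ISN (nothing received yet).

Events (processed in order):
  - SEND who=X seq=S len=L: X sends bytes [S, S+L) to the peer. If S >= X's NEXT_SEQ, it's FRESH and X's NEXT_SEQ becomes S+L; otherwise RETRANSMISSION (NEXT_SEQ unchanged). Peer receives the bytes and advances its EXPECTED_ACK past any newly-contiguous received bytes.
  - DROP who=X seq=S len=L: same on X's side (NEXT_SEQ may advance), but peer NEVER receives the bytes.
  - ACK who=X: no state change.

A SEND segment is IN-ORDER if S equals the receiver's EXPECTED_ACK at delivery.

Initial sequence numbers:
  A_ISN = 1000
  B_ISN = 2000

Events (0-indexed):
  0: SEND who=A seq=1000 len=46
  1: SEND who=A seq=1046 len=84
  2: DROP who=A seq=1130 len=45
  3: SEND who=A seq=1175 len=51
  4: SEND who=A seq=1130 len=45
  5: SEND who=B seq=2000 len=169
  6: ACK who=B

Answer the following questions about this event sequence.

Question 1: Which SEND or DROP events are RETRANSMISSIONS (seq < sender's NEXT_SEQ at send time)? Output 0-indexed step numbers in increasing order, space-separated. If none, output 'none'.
Step 0: SEND seq=1000 -> fresh
Step 1: SEND seq=1046 -> fresh
Step 2: DROP seq=1130 -> fresh
Step 3: SEND seq=1175 -> fresh
Step 4: SEND seq=1130 -> retransmit
Step 5: SEND seq=2000 -> fresh

Answer: 4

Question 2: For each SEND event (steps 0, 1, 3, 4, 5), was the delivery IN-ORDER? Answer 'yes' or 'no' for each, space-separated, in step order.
Step 0: SEND seq=1000 -> in-order
Step 1: SEND seq=1046 -> in-order
Step 3: SEND seq=1175 -> out-of-order
Step 4: SEND seq=1130 -> in-order
Step 5: SEND seq=2000 -> in-order

Answer: yes yes no yes yes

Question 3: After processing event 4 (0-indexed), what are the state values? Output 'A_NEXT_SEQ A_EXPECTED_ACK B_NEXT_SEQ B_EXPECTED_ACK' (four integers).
After event 0: A_seq=1046 A_ack=2000 B_seq=2000 B_ack=1046
After event 1: A_seq=1130 A_ack=2000 B_seq=2000 B_ack=1130
After event 2: A_seq=1175 A_ack=2000 B_seq=2000 B_ack=1130
After event 3: A_seq=1226 A_ack=2000 B_seq=2000 B_ack=1130
After event 4: A_seq=1226 A_ack=2000 B_seq=2000 B_ack=1226

1226 2000 2000 1226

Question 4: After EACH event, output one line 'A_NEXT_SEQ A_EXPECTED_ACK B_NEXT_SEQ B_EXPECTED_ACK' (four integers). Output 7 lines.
1046 2000 2000 1046
1130 2000 2000 1130
1175 2000 2000 1130
1226 2000 2000 1130
1226 2000 2000 1226
1226 2169 2169 1226
1226 2169 2169 1226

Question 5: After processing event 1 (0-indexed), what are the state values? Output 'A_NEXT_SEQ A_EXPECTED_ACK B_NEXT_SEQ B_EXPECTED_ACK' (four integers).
After event 0: A_seq=1046 A_ack=2000 B_seq=2000 B_ack=1046
After event 1: A_seq=1130 A_ack=2000 B_seq=2000 B_ack=1130

1130 2000 2000 1130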